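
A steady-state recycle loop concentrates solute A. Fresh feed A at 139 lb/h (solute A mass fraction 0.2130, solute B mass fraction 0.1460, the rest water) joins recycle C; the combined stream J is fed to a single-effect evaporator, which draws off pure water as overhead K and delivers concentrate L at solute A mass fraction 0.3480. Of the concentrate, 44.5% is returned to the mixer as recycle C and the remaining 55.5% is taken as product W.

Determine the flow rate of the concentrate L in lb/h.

Overall solute A balance (none leaves overhead): solute A in fresh feed = solute A in product, i.e. 139×0.213 = (1−0.445)·L·0.348.
L = 29.607/(0.348×0.555) = 153.29 lb/h.

153.3 lb/h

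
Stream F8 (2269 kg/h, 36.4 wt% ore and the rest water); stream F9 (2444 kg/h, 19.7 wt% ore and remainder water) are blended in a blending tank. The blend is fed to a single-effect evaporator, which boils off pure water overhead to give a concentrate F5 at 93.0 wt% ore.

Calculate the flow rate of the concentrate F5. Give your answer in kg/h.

1406 kg/h

ore entering = 2269×0.364 + 2444×0.197 = 1307.4 kg/h.
All ore reports to F5, so F5 = 1307.4/0.930 = 1405.8 kg/h.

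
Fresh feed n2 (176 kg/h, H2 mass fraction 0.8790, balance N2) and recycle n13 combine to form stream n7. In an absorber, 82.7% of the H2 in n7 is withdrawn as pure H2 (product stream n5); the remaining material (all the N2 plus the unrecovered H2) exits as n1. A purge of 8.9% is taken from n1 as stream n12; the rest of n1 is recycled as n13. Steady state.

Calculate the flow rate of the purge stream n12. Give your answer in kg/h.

24.12 kg/h

N2 enters only via n2 and leaves only via the purge: 176×0.121 = 0.089×(N2 in n1), and the absorber passes all N2, so N2 in n7 = N2 in n1 = 239.28 kg/h.
H2 in n7: m_A = 176×0.879 + (1−0.089)·(1−0.827)·m_A, so m_A = 154.7/0.8424 = 183.65 kg/h.
n1 = (1−0.827)×183.65 + 239.28 = 271.05 kg/h.
Purge n12 = 0.089×271.05 = 24.124 kg/h.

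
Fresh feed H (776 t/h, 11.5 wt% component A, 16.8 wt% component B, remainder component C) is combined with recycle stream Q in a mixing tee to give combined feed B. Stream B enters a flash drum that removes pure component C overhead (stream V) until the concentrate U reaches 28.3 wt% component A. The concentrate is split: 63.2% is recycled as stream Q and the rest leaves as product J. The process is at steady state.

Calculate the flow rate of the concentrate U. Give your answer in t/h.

Overall component A balance (none leaves overhead): component A in fresh feed = component A in product, i.e. 776×0.115 = (1−0.632)·U·0.283.
U = 89.24/(0.283×0.368) = 856.89 t/h.

856.9 t/h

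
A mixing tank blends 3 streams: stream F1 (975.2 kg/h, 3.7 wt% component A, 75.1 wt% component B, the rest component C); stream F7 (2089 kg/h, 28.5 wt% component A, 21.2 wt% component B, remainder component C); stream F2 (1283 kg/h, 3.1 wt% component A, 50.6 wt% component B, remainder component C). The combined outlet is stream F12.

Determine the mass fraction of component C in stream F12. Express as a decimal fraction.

0.4259

Total flow out = 975.2 + 2089 + 1283 = 4347.2 kg/h.
component C in = 975.2×0.212 + 2089×0.503 + 1283×0.463 = 1851.5 kg/h.
component C mass fraction in F12 = 1851.5/4347.2 = 0.4259.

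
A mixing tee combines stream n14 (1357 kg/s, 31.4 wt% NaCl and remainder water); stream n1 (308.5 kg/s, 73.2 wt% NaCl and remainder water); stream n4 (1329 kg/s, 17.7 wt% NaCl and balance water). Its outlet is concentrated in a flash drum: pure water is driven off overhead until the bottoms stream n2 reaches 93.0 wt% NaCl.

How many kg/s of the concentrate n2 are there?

953.9 kg/s

NaCl entering = 1357×0.314 + 308.5×0.732 + 1329×0.177 = 887.15 kg/s.
All NaCl reports to n2, so n2 = 887.15/0.930 = 953.93 kg/s.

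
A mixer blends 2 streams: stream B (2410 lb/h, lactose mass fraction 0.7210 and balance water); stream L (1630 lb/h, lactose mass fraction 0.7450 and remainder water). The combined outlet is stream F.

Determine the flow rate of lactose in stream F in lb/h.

2952 lb/h

lactose out = lactose in = 2410×0.721 + 1630×0.745 = 2952 lb/h.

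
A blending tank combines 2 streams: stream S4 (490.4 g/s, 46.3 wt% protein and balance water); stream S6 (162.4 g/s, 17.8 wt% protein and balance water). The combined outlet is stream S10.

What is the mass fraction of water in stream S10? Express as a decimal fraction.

Total flow out = 490.4 + 162.4 = 652.8 g/s.
water in = 490.4×0.537 + 162.4×0.822 = 396.84 g/s.
water mass fraction in S10 = 396.84/652.8 = 0.608.

0.608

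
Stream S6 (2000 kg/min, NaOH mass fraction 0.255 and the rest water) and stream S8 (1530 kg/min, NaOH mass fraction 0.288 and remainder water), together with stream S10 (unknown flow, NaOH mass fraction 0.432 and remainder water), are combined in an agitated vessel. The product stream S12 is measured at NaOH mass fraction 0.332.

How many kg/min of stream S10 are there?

Let S10 be the unknown flow. Total out = 3530 + S10.
NaOH balance: 950.64 + 0.432·S10 = 0.332·(3530 + S10)
(0.432 − 0.332)·S10 = 0.332×3530 − 950.64 = 221.32
S10 = 221.32 / 0.100 = 2213.2 kg/min

2213 kg/min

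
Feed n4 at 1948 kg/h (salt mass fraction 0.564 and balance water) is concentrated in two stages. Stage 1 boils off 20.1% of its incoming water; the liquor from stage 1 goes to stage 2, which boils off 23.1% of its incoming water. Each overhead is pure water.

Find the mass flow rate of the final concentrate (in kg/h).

water in feed = 1948×0.436 = 849.33 kg/h.
After stage 1: water left = (1−0.201)×849.33 = 678.61; stream total = 1777.3 kg/h.
After stage 2: water left = (1−0.231)×678.61 = 521.85; final concentrate = 1620.5 kg/h.

1621 kg/h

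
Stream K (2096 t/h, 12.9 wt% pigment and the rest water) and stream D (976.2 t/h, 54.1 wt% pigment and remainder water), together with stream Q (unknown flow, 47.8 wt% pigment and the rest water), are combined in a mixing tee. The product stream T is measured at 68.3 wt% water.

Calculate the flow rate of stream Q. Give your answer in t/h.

Let Q be the unknown flow. Total out = 3072.2 + Q.
water balance: 2273.7 + 0.522·Q = 0.683·(3072.2 + Q)
(0.522 − 0.683)·Q = 0.683×3072.2 − 2273.7 = -175.38
Q = -175.38 / -0.161 = 1089.3 t/h

1089 t/h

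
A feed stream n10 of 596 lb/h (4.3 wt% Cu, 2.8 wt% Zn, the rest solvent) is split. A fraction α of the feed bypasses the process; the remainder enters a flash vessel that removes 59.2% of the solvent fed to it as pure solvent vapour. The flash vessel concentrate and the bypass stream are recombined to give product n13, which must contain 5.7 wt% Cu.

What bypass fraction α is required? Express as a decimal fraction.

0.553

All 596×0.043 = 25.628 lb/h of Cu reaches n13, so n13 = 25.628/0.057 = 449.61 lb/h and vapour = 146.39 lb/h.
The evaporator receives (1−α)·596 of feed at 0.929 solvent and removes 0.592 of that solvent:
0.592×0.929×(1−α)×596 = 146.39
(1−α) = 146.39/327.78 = 0.4466;  α = 0.5534.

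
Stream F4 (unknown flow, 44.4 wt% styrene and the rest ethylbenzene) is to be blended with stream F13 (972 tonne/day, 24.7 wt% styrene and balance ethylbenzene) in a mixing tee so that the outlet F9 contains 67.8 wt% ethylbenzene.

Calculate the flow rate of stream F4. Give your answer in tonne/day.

597.5 tonne/day

Let F4 be the unknown flow. Total out = 972 + F4.
ethylbenzene balance: 731.92 + 0.556·F4 = 0.678·(972 + F4)
(0.556 − 0.678)·F4 = 0.678×972 − 731.92 = -72.9
F4 = -72.9 / -0.122 = 597.54 tonne/day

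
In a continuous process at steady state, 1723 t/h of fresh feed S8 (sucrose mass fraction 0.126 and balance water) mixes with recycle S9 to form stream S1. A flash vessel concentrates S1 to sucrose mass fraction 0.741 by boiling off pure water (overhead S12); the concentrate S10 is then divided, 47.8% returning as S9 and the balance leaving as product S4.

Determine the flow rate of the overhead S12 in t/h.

1430 t/h

Overall sucrose balance (none leaves overhead): sucrose in fresh feed = sucrose in product, i.e. 1723×0.126 = (1−0.478)·S10·0.741.
S10 = 217.1/(0.741×0.522) = 561.26 t/h.
Recycle S9 = 0.478×561.26 = 268.28 t/h.
Combined feed S1 = 1723 + 268.28 = 1991.3 t/h.
Overhead S12 = S1 − S10 = 1991.3 − 561.26 = 1430 t/h.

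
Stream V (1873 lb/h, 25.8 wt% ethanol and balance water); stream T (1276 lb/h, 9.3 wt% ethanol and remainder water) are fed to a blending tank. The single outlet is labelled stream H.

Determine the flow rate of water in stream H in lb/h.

2547 lb/h

water out = water in = 1873×0.742 + 1276×0.907 = 2547.1 lb/h.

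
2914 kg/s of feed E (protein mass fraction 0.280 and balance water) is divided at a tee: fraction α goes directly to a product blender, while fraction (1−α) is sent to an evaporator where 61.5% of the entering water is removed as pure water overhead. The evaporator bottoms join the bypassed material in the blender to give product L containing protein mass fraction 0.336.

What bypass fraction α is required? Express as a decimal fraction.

0.624

All 2914×0.280 = 815.92 kg/s of protein reaches L, so L = 815.92/0.336 = 2428.3 kg/s and vapour = 485.67 kg/s.
The evaporator receives (1−α)·2914 of feed at 0.720 water and removes 0.615 of that water:
0.615×0.720×(1−α)×2914 = 485.67
(1−α) = 485.67/1290.3 = 0.3764;  α = 0.6236.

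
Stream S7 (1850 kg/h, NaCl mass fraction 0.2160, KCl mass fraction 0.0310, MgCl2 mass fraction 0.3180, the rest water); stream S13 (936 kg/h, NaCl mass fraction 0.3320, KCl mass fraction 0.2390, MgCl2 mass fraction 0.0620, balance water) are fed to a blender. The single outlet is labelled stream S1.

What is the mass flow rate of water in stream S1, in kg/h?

1148 kg/h

water out = water in = 1850×0.435 + 936×0.367 = 1148.3 kg/h.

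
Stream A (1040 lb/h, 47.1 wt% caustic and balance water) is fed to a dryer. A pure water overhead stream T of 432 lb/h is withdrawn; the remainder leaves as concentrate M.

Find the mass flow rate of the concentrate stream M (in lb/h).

Concentrate = 1040 − 432 = 608 lb/h.

608 lb/h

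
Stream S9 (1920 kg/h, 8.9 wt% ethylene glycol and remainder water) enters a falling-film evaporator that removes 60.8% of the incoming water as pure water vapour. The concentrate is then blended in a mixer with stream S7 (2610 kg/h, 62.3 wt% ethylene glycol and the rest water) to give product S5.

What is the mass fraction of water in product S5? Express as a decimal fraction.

Vapour removed = 0.608×0.911×1920 = 1063.5 kg/h; concentrate = 856.54 kg/h.
water reaching the mixer = 685.66 (from concentrate) + 2610×0.377 = 1669.6 kg/h.
Product flow = 856.54 + 2610 = 3466.5 kg/h; water fraction = 0.4816.

0.4816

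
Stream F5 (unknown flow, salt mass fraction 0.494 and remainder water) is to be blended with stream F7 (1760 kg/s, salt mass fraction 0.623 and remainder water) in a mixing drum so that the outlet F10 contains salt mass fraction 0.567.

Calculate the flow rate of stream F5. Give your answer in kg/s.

Let F5 be the unknown flow. Total out = 1760 + F5.
salt balance: 1096.5 + 0.494·F5 = 0.567·(1760 + F5)
(0.494 − 0.567)·F5 = 0.567×1760 − 1096.5 = -98.56
F5 = -98.56 / -0.073 = 1350.1 kg/s

1350 kg/s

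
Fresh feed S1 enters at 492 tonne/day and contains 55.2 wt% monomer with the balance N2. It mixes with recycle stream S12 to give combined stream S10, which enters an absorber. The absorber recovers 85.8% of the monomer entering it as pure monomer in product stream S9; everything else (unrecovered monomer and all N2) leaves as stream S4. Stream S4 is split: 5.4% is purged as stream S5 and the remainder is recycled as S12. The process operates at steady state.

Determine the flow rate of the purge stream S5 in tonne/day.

N2 enters only via S1 and leaves only via the purge: 492×0.448 = 0.054×(N2 in S4), and the absorber passes all N2, so N2 in S10 = N2 in S4 = 4081.8 tonne/day.
monomer in S10: m_A = 492×0.552 + (1−0.054)·(1−0.858)·m_A, so m_A = 271.58/0.8657 = 313.73 tonne/day.
S4 = (1−0.858)×313.73 + 4081.8 = 4126.3 tonne/day.
Purge S5 = 0.054×4126.3 = 222.82 tonne/day.

222.8 tonne/day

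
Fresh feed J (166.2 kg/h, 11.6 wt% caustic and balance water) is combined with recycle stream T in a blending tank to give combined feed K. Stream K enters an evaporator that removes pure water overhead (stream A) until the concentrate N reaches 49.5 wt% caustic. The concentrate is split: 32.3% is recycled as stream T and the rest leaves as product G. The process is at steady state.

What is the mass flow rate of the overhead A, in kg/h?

Overall caustic balance (none leaves overhead): caustic in fresh feed = caustic in product, i.e. 166.2×0.116 = (1−0.323)·N·0.495.
N = 19.279/(0.495×0.677) = 57.53 kg/h.
Recycle T = 0.323×57.53 = 18.582 kg/h.
Combined feed K = 166.2 + 18.582 = 184.78 kg/h.
Overhead A = K − N = 184.78 − 57.53 = 127.25 kg/h.

127.3 kg/h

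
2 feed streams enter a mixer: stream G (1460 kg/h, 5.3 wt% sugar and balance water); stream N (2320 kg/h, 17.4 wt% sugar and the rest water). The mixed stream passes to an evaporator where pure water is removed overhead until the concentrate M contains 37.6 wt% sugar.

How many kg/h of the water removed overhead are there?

sugar entering = 1460×0.053 + 2320×0.174 = 481.06 kg/h.
All sugar reports to M, so M = 481.06/0.376 = 1279.4 kg/h.
Total feed = 3780 kg/h; overhead = 3780 − 1279.4 = 2500.6 kg/h.

2501 kg/h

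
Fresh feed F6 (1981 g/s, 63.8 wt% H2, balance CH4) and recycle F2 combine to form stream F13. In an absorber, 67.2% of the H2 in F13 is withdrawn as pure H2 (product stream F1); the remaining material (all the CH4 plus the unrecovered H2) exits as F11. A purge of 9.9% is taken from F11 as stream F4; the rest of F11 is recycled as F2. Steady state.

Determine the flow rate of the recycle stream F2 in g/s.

7057 g/s

CH4 enters only via F6 and leaves only via the purge: 1981×0.362 = 0.099×(CH4 in F11), and the absorber passes all CH4, so CH4 in F13 = CH4 in F11 = 7243.7 g/s.
H2 in F13: m_A = 1981×0.638 + (1−0.099)·(1−0.672)·m_A, so m_A = 1263.9/0.7045 = 1794.1 g/s.
F11 = (1−0.672)×1794.1 + 7243.7 = 7832.1 g/s.
Recycle F2 = (1−0.099)×7832.1 = 7056.7 g/s.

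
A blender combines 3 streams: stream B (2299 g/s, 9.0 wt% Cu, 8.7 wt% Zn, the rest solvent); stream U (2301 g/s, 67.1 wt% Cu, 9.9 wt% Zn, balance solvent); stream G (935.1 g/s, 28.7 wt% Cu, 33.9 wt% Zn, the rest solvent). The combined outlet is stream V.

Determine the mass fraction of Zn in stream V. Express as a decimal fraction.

0.1346

Total flow out = 2299 + 2301 + 935.1 = 5535.1 g/s.
Zn in = 2299×0.087 + 2301×0.099 + 935.1×0.339 = 744.81 g/s.
Zn mass fraction in V = 744.81/5535.1 = 0.1346.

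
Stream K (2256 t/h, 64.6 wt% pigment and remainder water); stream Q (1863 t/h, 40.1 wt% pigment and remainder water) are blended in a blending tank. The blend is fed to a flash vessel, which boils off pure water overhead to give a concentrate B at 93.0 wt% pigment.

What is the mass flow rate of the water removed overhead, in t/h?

pigment entering = 2256×0.646 + 1863×0.401 = 2204.4 t/h.
All pigment reports to B, so B = 2204.4/0.930 = 2370.4 t/h.
Total feed = 4119 t/h; overhead = 4119 − 2370.4 = 1748.6 t/h.

1749 t/h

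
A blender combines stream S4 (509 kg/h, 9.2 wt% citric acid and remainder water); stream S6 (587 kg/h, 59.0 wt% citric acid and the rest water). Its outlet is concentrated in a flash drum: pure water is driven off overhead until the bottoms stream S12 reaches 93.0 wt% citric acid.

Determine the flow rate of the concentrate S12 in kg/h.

citric acid entering = 509×0.092 + 587×0.590 = 393.16 kg/h.
All citric acid reports to S12, so S12 = 393.16/0.930 = 422.75 kg/h.

422.8 kg/h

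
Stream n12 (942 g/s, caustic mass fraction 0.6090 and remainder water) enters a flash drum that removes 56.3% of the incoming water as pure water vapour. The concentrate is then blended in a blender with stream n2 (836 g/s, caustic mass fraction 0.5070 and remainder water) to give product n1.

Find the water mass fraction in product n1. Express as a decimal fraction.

Vapour removed = 0.563×0.391×942 = 207.37 g/s; concentrate = 734.63 g/s.
water reaching the mixer = 160.96 (from concentrate) + 836×0.493 = 573.1 g/s.
Product flow = 734.63 + 836 = 1570.6 g/s; water fraction = 0.3649.

0.3649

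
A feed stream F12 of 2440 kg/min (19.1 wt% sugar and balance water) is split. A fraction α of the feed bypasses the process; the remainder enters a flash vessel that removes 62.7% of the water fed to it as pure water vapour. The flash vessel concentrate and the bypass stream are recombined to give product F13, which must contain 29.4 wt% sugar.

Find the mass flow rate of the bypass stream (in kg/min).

754.8 kg/min

All 2440×0.191 = 466.04 kg/min of sugar reaches F13, so F13 = 466.04/0.294 = 1585.2 kg/min and vapour = 854.83 kg/min.
The evaporator receives (1−α)·2440 of feed at 0.809 water and removes 0.627 of that water:
0.627×0.809×(1−α)×2440 = 854.83
(1−α) = 854.83/1237.7 = 0.6907;  α = 0.3093.
Bypass flow = 0.3093×2440 = 754.75 kg/min.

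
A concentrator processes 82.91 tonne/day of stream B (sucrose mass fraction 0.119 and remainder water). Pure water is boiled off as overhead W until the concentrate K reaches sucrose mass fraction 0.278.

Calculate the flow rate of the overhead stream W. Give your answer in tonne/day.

47.42 tonne/day

sucrose is conserved: 82.91×0.119 = 9.8663 tonne/day all reports to the concentrate.
Concentrate = 9.8663/(target fraction) = 35.49 tonne/day.
Overhead = 82.91 − 35.49 = 47.42 tonne/day.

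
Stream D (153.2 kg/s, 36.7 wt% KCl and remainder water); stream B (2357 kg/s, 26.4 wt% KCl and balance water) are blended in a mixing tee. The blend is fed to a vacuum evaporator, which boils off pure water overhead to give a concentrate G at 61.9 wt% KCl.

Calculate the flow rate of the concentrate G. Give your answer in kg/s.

KCl entering = 153.2×0.367 + 2357×0.264 = 678.47 kg/s.
All KCl reports to G, so G = 678.47/0.619 = 1096.1 kg/s.

1096 kg/s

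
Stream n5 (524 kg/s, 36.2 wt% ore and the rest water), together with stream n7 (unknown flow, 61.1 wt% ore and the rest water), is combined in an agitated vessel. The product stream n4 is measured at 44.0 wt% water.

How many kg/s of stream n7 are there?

Let n7 be the unknown flow. Total out = 524 + n7.
water balance: 334.31 + 0.389·n7 = 0.440·(524 + n7)
(0.389 − 0.440)·n7 = 0.440×524 − 334.31 = -103.75
n7 = -103.75 / -0.051 = 2034.4 kg/s

2034 kg/s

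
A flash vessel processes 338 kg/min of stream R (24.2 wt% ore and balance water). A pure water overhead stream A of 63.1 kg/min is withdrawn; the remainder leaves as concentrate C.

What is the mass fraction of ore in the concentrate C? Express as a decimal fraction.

0.298

ore is not removed: 338×0.242 = 81.796 kg/min of ore enters C.
Concentrate = 338 − 63.1 = 274.9 kg/min.
Mass fraction = 81.796/274.9 = 0.298.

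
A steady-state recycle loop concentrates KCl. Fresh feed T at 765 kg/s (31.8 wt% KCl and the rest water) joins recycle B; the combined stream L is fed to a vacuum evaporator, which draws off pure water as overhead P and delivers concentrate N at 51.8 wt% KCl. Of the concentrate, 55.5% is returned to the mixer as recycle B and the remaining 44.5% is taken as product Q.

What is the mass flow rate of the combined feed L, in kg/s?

1351 kg/s

Overall KCl balance (none leaves overhead): KCl in fresh feed = KCl in product, i.e. 765×0.318 = (1−0.555)·N·0.518.
N = 243.27/(0.518×0.445) = 1055.4 kg/s.
Recycle B = 0.555×1055.4 = 585.72 kg/s.
Combined feed L = 765 + 585.72 = 1350.7 kg/s.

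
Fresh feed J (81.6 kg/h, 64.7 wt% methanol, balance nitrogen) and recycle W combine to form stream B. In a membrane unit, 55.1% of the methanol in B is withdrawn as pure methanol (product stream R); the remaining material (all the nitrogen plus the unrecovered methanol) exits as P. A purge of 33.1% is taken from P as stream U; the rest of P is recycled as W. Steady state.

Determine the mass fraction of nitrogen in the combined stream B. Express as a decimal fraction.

0.5356

nitrogen enters only via J and leaves only via the purge: 81.6×0.353 = 0.331×(nitrogen in P), and the membrane unit passes all nitrogen, so nitrogen in B = nitrogen in P = 87.024 kg/h.
methanol in B: m_A = 81.6×0.647 + (1−0.331)·(1−0.551)·m_A, so m_A = 52.795/0.6996 = 75.463 kg/h.
B = 75.463 + 87.024 = 162.49 kg/h.
nitrogen fraction in B = 87.024/162.49 = 0.5356.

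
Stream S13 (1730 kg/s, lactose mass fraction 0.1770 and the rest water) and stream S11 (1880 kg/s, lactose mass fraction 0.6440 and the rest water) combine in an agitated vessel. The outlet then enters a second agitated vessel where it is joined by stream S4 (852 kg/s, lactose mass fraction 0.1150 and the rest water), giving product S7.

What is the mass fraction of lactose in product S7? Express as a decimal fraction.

0.3619

Overall, product flow = 4462 kg/s.
lactose in = 1730×0.177 + 1880×0.644 + 852×0.115 = 1614.9 kg/s.
lactose fraction in S7 = 0.3619.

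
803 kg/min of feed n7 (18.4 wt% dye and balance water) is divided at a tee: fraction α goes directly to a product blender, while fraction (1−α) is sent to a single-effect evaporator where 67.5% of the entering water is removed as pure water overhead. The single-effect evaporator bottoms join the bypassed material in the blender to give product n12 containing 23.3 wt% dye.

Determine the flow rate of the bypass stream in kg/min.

496.4 kg/min

All 803×0.184 = 147.75 kg/min of dye reaches n12, so n12 = 147.75/0.233 = 634.13 kg/min and vapour = 168.87 kg/min.
The evaporator receives (1−α)·803 of feed at 0.816 water and removes 0.675 of that water:
0.675×0.816×(1−α)×803 = 168.87
(1−α) = 168.87/442.29 = 0.3818;  α = 0.6182.
Bypass flow = 0.6182×803 = 496.41 kg/min.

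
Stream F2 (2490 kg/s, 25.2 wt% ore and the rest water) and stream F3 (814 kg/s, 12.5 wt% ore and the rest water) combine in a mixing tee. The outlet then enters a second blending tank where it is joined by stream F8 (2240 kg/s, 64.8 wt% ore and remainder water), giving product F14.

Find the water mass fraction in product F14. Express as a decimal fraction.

Overall, product flow = 5544 kg/s.
water in = 2490×0.748 + 814×0.875 + 2240×0.352 = 3363.2 kg/s.
water fraction in F14 = 0.607.

0.607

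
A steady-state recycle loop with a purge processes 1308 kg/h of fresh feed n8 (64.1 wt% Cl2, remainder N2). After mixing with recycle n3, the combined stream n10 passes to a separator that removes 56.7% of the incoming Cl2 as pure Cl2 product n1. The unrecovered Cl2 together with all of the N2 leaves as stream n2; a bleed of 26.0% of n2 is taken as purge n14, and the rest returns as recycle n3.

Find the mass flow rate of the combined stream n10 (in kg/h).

N2 enters only via n8 and leaves only via the purge: 1308×0.359 = 0.260×(N2 in n2), and the separator passes all N2, so N2 in n10 = N2 in n2 = 1806 kg/h.
Cl2 in n10: m_A = 1308×0.641 + (1−0.260)·(1−0.567)·m_A, so m_A = 838.43/0.6796 = 1233.7 kg/h.
n10 = 1233.7 + 1806 = 3039.8 kg/h.

3040 kg/h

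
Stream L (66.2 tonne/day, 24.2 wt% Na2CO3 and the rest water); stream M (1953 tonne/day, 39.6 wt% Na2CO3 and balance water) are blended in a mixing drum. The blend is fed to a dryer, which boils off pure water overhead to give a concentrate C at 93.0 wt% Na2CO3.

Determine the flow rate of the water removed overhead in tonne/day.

Na2CO3 entering = 66.2×0.242 + 1953×0.396 = 789.41 tonne/day.
All Na2CO3 reports to C, so C = 789.41/0.930 = 848.83 tonne/day.
Total feed = 2019.2 tonne/day; overhead = 2019.2 − 848.83 = 1170.4 tonne/day.

1170 tonne/day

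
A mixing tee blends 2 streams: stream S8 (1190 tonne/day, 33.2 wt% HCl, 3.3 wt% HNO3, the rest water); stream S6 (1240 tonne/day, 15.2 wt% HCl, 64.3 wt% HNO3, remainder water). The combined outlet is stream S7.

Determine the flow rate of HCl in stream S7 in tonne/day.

HCl out = HCl in = 1190×0.332 + 1240×0.152 = 583.56 tonne/day.

583.6 tonne/day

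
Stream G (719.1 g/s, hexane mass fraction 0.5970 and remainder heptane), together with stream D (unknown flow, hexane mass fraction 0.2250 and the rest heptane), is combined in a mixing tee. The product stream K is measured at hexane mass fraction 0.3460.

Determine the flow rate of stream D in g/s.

1492 g/s

Let D be the unknown flow. Total out = 719.1 + D.
hexane balance: 429.3 + 0.225·D = 0.346·(719.1 + D)
(0.225 − 0.346)·D = 0.346×719.1 − 429.3 = -180.49
D = -180.49 / -0.121 = 1491.7 g/s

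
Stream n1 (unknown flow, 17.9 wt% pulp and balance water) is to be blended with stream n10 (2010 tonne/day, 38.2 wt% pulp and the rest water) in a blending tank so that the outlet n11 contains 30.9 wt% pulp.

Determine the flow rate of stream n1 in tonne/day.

Let n1 be the unknown flow. Total out = 2010 + n1.
pulp balance: 767.82 + 0.179·n1 = 0.309·(2010 + n1)
(0.179 − 0.309)·n1 = 0.309×2010 − 767.82 = -146.73
n1 = -146.73 / -0.130 = 1128.7 tonne/day

1129 tonne/day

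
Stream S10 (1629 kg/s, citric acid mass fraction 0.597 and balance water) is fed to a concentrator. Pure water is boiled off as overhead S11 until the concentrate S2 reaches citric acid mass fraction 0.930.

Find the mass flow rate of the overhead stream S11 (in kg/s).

citric acid is conserved: 1629×0.597 = 972.51 kg/s all reports to the concentrate.
Concentrate = 972.51/(target fraction) = 1045.7 kg/s.
Overhead = 1629 − 1045.7 = 583.29 kg/s.

583.3 kg/s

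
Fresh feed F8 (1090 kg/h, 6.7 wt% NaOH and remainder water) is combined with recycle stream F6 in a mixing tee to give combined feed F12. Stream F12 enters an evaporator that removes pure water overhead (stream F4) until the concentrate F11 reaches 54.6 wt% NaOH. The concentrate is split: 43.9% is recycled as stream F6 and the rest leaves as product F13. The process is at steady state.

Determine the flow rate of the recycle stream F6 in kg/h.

Overall NaOH balance (none leaves overhead): NaOH in fresh feed = NaOH in product, i.e. 1090×0.067 = (1−0.439)·F11·0.546.
F11 = 73.03/(0.546×0.561) = 238.42 kg/h.
Recycle F6 = 0.439×238.42 = 104.67 kg/h.

104.7 kg/h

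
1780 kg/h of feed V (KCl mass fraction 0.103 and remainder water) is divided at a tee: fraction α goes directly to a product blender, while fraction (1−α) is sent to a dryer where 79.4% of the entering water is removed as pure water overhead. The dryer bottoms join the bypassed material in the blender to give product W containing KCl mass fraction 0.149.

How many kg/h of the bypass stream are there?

All 1780×0.103 = 183.34 kg/h of KCl reaches W, so W = 183.34/0.149 = 1230.5 kg/h and vapour = 549.53 kg/h.
The evaporator receives (1−α)·1780 of feed at 0.897 water and removes 0.794 of that water:
0.794×0.897×(1−α)×1780 = 549.53
(1−α) = 549.53/1267.7 = 0.4335;  α = 0.5665.
Bypass flow = 0.5665×1780 = 1008.4 kg/h.

1008 kg/h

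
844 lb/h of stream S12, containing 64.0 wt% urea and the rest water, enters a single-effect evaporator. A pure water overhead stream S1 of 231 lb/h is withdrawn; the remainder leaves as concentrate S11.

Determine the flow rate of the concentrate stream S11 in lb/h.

613 lb/h

Concentrate = 844 − 231 = 613 lb/h.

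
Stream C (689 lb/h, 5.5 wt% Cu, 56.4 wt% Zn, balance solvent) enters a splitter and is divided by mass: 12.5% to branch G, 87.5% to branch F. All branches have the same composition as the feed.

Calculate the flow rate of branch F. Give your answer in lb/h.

602.9 lb/h

Branch F flow = 0.875×689 = 602.88 lb/h.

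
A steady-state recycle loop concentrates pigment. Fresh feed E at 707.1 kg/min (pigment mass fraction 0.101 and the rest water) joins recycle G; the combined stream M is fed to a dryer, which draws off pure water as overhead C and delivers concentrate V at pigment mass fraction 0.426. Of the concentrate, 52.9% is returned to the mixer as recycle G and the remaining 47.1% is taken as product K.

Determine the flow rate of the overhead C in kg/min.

539.5 kg/min

Overall pigment balance (none leaves overhead): pigment in fresh feed = pigment in product, i.e. 707.1×0.101 = (1−0.529)·V·0.426.
V = 71.417/(0.426×0.471) = 355.94 kg/min.
Recycle G = 0.529×355.94 = 188.29 kg/min.
Combined feed M = 707.1 + 188.29 = 895.39 kg/min.
Overhead C = M − V = 895.39 − 355.94 = 539.45 kg/min.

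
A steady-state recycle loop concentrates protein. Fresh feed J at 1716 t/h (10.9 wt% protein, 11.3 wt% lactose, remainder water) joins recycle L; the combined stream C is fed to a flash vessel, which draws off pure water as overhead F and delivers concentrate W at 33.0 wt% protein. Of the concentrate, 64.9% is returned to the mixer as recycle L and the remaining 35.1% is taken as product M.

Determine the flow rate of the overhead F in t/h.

1149 t/h

Overall protein balance (none leaves overhead): protein in fresh feed = protein in product, i.e. 1716×0.109 = (1−0.649)·W·0.330.
W = 187.04/(0.330×0.351) = 1614.8 t/h.
Recycle L = 0.649×1614.8 = 1048 t/h.
Combined feed C = 1716 + 1048 = 2764 t/h.
Overhead F = C − W = 2764 − 1614.8 = 1149.2 t/h.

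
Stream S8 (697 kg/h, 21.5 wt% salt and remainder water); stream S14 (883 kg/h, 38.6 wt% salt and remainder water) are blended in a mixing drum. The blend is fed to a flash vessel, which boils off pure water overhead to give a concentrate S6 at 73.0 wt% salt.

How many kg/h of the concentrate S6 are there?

salt entering = 697×0.215 + 883×0.386 = 490.69 kg/h.
All salt reports to S6, so S6 = 490.69/0.730 = 672.18 kg/h.

672.2 kg/h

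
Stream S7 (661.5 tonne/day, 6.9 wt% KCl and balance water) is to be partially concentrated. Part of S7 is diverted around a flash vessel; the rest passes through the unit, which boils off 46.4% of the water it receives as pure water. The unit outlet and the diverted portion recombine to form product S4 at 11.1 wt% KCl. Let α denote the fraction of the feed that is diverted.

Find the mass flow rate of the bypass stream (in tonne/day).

All 661.5×0.069 = 45.644 tonne/day of KCl reaches S4, so S4 = 45.644/0.111 = 411.2 tonne/day and vapour = 250.3 tonne/day.
The evaporator receives (1−α)·661.5 of feed at 0.931 water and removes 0.464 of that water:
0.464×0.931×(1−α)×661.5 = 250.3
(1−α) = 250.3/285.76 = 0.8759;  α = 0.1241.
Bypass flow = 0.1241×661.5 = 82.087 tonne/day.

82.09 tonne/day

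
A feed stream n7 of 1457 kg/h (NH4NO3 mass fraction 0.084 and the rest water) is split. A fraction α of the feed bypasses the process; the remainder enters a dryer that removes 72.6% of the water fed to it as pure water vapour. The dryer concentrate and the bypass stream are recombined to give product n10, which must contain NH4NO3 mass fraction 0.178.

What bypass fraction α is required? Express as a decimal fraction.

All 1457×0.084 = 122.39 kg/h of NH4NO3 reaches n10, so n10 = 122.39/0.178 = 687.57 kg/h and vapour = 769.43 kg/h.
The evaporator receives (1−α)·1457 of feed at 0.916 water and removes 0.726 of that water:
0.726×0.916×(1−α)×1457 = 769.43
(1−α) = 769.43/968.93 = 0.7941;  α = 0.2059.

0.206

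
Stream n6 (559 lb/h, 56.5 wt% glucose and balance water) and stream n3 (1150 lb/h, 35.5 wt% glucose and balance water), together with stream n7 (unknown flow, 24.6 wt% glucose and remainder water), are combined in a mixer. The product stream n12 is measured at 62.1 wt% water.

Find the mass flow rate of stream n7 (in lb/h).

Let n7 be the unknown flow. Total out = 1709 + n7.
water balance: 984.91 + 0.754·n7 = 0.621·(1709 + n7)
(0.754 − 0.621)·n7 = 0.621×1709 − 984.91 = 76.374
n7 = 76.374 / 0.133 = 574.24 lb/h

574.2 lb/h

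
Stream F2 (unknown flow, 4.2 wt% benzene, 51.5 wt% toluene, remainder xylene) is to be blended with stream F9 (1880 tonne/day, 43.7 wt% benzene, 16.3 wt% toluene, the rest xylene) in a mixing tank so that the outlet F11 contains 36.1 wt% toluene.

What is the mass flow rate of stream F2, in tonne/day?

Let F2 be the unknown flow. Total out = 1880 + F2.
toluene balance: 306.44 + 0.515·F2 = 0.361·(1880 + F2)
(0.515 − 0.361)·F2 = 0.361×1880 − 306.44 = 372.24
F2 = 372.24 / 0.154 = 2417.1 tonne/day

2417 tonne/day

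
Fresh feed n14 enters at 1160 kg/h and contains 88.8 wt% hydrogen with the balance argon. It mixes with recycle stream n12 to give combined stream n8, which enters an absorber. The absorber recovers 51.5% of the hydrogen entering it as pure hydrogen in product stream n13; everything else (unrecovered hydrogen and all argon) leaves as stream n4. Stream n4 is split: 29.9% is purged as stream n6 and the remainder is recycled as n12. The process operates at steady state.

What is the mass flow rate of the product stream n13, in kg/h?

803.8 kg/h

hydrogen in n8: m_A = 1160×0.888 + (1−0.299)·(1−0.515)·m_A, so m_A = 1030.1/0.6600 = 1560.7 kg/h.
Product n13 = 0.515×1560.7 = 803.76 kg/h.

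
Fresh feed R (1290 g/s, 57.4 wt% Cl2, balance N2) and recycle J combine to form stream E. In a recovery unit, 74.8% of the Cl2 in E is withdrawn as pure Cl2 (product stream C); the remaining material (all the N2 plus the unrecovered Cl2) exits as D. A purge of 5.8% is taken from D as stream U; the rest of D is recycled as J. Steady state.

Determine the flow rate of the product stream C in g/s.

Cl2 in E: m_A = 1290×0.574 + (1−0.058)·(1−0.748)·m_A, so m_A = 740.46/0.7626 = 970.95 g/s.
Product C = 0.748×970.95 = 726.27 g/s.

726.3 g/s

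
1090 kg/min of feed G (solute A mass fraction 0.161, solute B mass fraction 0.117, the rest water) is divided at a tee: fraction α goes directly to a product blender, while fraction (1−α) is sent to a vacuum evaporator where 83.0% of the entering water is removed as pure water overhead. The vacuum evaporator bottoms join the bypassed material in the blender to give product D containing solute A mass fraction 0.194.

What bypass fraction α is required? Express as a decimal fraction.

All 1090×0.161 = 175.49 kg/min of solute A reaches D, so D = 175.49/0.194 = 904.59 kg/min and vapour = 185.41 kg/min.
The evaporator receives (1−α)·1090 of feed at 0.722 water and removes 0.830 of that water:
0.830×0.722×(1−α)×1090 = 185.41
(1−α) = 185.41/653.19 = 0.2839;  α = 0.7161.

0.716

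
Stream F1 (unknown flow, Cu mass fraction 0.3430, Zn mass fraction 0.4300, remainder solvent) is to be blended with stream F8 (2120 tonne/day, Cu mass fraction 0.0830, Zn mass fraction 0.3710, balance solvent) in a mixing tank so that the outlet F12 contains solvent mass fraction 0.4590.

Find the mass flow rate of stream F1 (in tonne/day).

795 tonne/day

Let F1 be the unknown flow. Total out = 2120 + F1.
solvent balance: 1157.5 + 0.227·F1 = 0.459·(2120 + F1)
(0.227 − 0.459)·F1 = 0.459×2120 − 1157.5 = -184.44
F1 = -184.44 / -0.232 = 795 tonne/day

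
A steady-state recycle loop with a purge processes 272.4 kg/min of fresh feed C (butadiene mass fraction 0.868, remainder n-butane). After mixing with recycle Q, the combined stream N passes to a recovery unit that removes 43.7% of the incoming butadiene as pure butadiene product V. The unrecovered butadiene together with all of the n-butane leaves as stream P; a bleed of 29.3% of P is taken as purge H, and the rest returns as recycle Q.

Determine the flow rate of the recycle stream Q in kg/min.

n-butane enters only via C and leaves only via the purge: 272.4×0.132 = 0.293×(n-butane in P), and the recovery unit passes all n-butane, so n-butane in N = n-butane in P = 122.72 kg/min.
butadiene in N: m_A = 272.4×0.868 + (1−0.293)·(1−0.437)·m_A, so m_A = 236.44/0.6020 = 392.79 kg/min.
P = (1−0.437)×392.79 + 122.72 = 343.86 kg/min.
Recycle Q = (1−0.293)×343.86 = 243.11 kg/min.

243.1 kg/min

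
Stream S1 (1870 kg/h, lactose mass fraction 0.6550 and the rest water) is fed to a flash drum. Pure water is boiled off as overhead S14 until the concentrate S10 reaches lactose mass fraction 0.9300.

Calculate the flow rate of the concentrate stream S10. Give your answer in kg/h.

1317 kg/h

lactose is conserved: 1870×0.655 = 1224.9 kg/h all reports to the concentrate.
Concentrate = 1224.9/(target fraction) = 1317 kg/h.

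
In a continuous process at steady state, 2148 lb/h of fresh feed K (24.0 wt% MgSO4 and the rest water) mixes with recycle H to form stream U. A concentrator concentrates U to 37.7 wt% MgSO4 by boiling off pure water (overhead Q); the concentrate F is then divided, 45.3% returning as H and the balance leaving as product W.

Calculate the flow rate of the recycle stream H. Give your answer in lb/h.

1132 lb/h

Overall MgSO4 balance (none leaves overhead): MgSO4 in fresh feed = MgSO4 in product, i.e. 2148×0.240 = (1−0.453)·F·0.377.
F = 515.52/(0.377×0.547) = 2499.9 lb/h.
Recycle H = 0.453×2499.9 = 1132.4 lb/h.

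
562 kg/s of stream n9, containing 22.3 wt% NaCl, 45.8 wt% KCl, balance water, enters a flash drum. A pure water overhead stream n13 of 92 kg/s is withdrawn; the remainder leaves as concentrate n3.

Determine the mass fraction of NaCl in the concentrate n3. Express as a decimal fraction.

0.267

NaCl is not removed: 562×0.223 = 125.33 kg/s of NaCl enters n3.
Concentrate = 562 − 92 = 470 kg/s.
Mass fraction = 125.33/470 = 0.267.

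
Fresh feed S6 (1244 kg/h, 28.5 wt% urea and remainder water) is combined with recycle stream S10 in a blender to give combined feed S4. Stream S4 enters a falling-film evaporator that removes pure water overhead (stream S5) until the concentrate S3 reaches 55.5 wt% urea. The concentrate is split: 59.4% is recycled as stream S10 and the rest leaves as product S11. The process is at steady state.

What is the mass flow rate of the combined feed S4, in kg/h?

2179 kg/h

Overall urea balance (none leaves overhead): urea in fresh feed = urea in product, i.e. 1244×0.285 = (1−0.594)·S3·0.555.
S3 = 354.54/(0.555×0.406) = 1573.4 kg/h.
Recycle S10 = 0.594×1573.4 = 934.61 kg/h.
Combined feed S4 = 1244 + 934.61 = 2178.6 kg/h.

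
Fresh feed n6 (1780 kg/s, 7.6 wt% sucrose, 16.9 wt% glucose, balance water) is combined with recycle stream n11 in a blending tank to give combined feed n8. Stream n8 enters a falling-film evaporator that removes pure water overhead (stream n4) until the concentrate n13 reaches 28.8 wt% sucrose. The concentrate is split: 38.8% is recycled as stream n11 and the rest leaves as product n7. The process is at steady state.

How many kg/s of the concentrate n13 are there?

Overall sucrose balance (none leaves overhead): sucrose in fresh feed = sucrose in product, i.e. 1780×0.076 = (1−0.388)·n13·0.288.
n13 = 135.28/(0.288×0.612) = 767.52 kg/s.

767.5 kg/s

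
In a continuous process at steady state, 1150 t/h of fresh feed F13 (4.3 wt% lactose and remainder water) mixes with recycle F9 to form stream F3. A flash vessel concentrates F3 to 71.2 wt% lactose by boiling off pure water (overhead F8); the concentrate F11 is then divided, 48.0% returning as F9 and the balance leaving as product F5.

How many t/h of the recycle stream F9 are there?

64.11 t/h

Overall lactose balance (none leaves overhead): lactose in fresh feed = lactose in product, i.e. 1150×0.043 = (1−0.480)·F11·0.712.
F11 = 49.45/(0.712×0.520) = 133.56 t/h.
Recycle F9 = 0.480×133.56 = 64.11 t/h.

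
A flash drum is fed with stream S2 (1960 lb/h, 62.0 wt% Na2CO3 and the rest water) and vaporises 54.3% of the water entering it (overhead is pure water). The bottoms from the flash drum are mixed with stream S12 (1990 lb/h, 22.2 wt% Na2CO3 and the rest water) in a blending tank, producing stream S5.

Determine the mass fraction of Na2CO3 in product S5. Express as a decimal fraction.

Vapour removed = 0.543×0.380×1960 = 404.43 lb/h; concentrate = 1555.6 lb/h.
Na2CO3 reaching the mixer = 1215.2 (from concentrate) + 1990×0.222 = 1657 lb/h.
Product flow = 1555.6 + 1990 = 3545.6 lb/h; Na2CO3 fraction = 0.467.

0.467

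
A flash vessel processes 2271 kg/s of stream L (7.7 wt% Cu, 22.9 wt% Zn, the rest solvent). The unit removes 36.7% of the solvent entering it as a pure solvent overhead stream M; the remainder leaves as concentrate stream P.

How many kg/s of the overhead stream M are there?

solvent entering = 2271×0.694 = 1576.1 kg/s; overhead removed = 0.367×1576.1 = 578.42 kg/s.

578.4 kg/s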